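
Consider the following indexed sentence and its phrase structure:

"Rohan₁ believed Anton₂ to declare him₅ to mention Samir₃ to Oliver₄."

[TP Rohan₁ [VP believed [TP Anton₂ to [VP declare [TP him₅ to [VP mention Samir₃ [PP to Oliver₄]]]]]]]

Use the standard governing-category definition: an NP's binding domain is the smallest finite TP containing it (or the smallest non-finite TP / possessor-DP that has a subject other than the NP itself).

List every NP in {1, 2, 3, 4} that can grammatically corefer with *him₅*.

{1}

*him* is a pronoun, so Principle B applies: it must be free in its binding domain.
Binding domain of *him₅*: the embedded TP, whose subject is Anton₂.
*Rohan₁* c-commands the pronoun but from outside its binding domain, and is not c-commanded by it → coindexation permitted.
*Anton₂* c-commands the pronoun within its binding domain → coindexation would violate Principle B.
*Samir₃*: the pronoun c-commands this R-expression → coindexation would violate Principle C on *Samir₃*.
*Oliver₄*: the pronoun c-commands this R-expression → coindexation would violate Principle C on *Oliver₄*.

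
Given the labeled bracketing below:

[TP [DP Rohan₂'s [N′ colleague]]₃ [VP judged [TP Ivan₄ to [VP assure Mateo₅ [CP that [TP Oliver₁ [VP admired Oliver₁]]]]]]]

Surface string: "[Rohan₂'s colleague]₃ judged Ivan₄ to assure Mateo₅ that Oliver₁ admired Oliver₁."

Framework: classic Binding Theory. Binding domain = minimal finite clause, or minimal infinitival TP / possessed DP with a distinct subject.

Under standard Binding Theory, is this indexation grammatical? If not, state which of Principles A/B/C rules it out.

Principle C

The two coindexed NPs are *Oliver₁* (the lower occurrence) and *Oliver₁* (the higher occurrence).
*Oliver₁* (the lower occurrence) is an R-expression. Principle C requires it to be free everywhere.
*Oliver₁* (the higher occurrence) c-commands it and carries the same index.
The R-expression is bound → Principle C violation.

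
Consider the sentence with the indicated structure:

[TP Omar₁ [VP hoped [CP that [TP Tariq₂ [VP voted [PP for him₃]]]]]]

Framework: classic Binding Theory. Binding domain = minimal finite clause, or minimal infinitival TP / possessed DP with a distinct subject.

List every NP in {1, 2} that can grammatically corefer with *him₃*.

*him* is a pronoun, so Principle B applies: it must be free in its binding domain.
Binding domain of *him₃*: the embedded TP, whose subject is Tariq₂.
*Omar₁* c-commands the pronoun but from outside its binding domain, and is not c-commanded by it → coindexation permitted.
*Tariq₂* c-commands the pronoun within its binding domain → coindexation would violate Principle B.

{1}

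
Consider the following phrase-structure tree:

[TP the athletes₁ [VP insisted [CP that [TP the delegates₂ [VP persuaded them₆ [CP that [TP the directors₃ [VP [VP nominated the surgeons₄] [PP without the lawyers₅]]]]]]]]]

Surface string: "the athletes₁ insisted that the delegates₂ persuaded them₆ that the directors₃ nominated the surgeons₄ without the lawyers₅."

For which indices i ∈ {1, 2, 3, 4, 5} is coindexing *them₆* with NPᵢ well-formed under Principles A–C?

{1}

*them* is a pronoun, so Principle B applies: it must be free in its binding domain.
Binding domain of *them₆*: the embedded TP, whose subject is the delegates₂.
*the athletes₁* c-commands the pronoun but from outside its binding domain, and is not c-commanded by it → coindexation permitted.
*the delegates₂* c-commands the pronoun within its binding domain → coindexation would violate Principle B.
*the directors₃*: the pronoun c-commands this R-expression → coindexation would violate Principle C on *the directors₃*.
*the surgeons₄*: the pronoun c-commands this R-expression → coindexation would violate Principle C on *the surgeons₄*.
*the lawyers₅*: the pronoun c-commands this R-expression → coindexation would violate Principle C on *the lawyers₅*.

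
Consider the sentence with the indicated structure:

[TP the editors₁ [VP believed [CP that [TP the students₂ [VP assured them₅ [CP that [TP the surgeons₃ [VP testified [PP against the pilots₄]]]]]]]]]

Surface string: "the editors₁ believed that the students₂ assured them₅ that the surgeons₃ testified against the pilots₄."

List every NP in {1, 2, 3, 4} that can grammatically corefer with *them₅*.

*them* is a pronoun, so Principle B applies: it must be free in its binding domain.
Binding domain of *them₅*: the embedded TP, whose subject is the students₂.
*the editors₁* c-commands the pronoun but from outside its binding domain, and is not c-commanded by it → coindexation permitted.
*the students₂* c-commands the pronoun within its binding domain → coindexation would violate Principle B.
*the surgeons₃*: the pronoun c-commands this R-expression → coindexation would violate Principle C on *the surgeons₃*.
*the pilots₄*: the pronoun c-commands this R-expression → coindexation would violate Principle C on *the pilots₄*.

{1}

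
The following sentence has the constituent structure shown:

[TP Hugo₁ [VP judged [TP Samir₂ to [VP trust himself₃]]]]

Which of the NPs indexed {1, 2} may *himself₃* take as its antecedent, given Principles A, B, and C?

{2}

*himself* is an anaphor, so Principle A applies: it must be bound in its binding domain.
Binding domain of *himself₃*: the embedded TP, whose subject is Samir₂.
*Hugo₁* c-commands the anaphor but is outside its binding domain → cannot satisfy Principle A.
*Samir₂* c-commands the anaphor within its binding domain → licit binder.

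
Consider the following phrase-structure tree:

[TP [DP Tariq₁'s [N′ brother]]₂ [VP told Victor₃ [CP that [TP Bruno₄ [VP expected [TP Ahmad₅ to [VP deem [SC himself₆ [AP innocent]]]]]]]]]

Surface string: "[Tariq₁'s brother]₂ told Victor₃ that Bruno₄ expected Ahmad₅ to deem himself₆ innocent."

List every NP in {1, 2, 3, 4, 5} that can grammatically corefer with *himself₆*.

*himself* is an anaphor, so Principle A applies: it must be bound in its binding domain.
Binding domain of *himself₆*: the embedded TP, whose subject is Ahmad₅.
*Tariq₁* does not c-command the anaphor → cannot bind it.
*[Tariq₁'s brother]₂* c-commands the anaphor but is outside its binding domain → cannot satisfy Principle A.
*Victor₃* c-commands the anaphor but is outside its binding domain → cannot satisfy Principle A.
*Bruno₄* c-commands the anaphor but is outside its binding domain → cannot satisfy Principle A.
*Ahmad₅* c-commands the anaphor within its binding domain → licit binder.

{5}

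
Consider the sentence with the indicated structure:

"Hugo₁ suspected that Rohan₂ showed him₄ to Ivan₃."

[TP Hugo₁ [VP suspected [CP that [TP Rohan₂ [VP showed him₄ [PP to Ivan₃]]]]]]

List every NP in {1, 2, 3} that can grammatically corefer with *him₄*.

{1}

*him* is a pronoun, so Principle B applies: it must be free in its binding domain.
Binding domain of *him₄*: the embedded TP, whose subject is Rohan₂.
*Hugo₁* c-commands the pronoun but from outside its binding domain, and is not c-commanded by it → coindexation permitted.
*Rohan₂* c-commands the pronoun within its binding domain → coindexation would violate Principle B.
*Ivan₃*: the pronoun c-commands this R-expression → coindexation would violate Principle C on *Ivan₃*.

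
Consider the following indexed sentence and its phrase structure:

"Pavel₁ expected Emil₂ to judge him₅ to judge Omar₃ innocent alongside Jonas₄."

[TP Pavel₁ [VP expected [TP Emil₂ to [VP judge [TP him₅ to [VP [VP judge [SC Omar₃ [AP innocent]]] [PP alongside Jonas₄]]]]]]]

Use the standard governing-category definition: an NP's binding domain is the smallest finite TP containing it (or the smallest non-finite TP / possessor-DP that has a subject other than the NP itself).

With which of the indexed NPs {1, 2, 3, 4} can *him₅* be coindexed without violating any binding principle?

{1}

*him* is a pronoun, so Principle B applies: it must be free in its binding domain.
Binding domain of *him₅*: the embedded TP, whose subject is Emil₂.
*Pavel₁* c-commands the pronoun but from outside its binding domain, and is not c-commanded by it → coindexation permitted.
*Emil₂* c-commands the pronoun within its binding domain → coindexation would violate Principle B.
*Omar₃*: the pronoun c-commands this R-expression → coindexation would violate Principle C on *Omar₃*.
*Jonas₄*: the pronoun c-commands this R-expression → coindexation would violate Principle C on *Jonas₄*.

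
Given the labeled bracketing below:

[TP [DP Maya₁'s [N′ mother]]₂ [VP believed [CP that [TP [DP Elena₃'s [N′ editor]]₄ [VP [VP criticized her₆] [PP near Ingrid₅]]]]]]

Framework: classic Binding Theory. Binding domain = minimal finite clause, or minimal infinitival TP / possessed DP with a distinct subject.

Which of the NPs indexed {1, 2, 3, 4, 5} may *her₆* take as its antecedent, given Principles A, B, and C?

*her* is a pronoun, so Principle B applies: it must be free in its binding domain.
Binding domain of *her₆*: the embedded TP, whose subject is [Elena₃'s editor]₄.
*Maya₁* and the pronoun do not c-command one another → neither Principle B nor Principle C is at stake; coindexation permitted.
*[Maya₁'s mother]₂* c-commands the pronoun but from outside its binding domain, and is not c-commanded by it → coindexation permitted.
*Elena₃* and the pronoun do not c-command one another → neither Principle B nor Principle C is at stake; coindexation permitted.
*[Elena₃'s editor]₄* c-commands the pronoun within its binding domain → coindexation would violate Principle B.
*Ingrid₅* and the pronoun do not c-command one another → neither Principle B nor Principle C is at stake; coindexation permitted.

{1, 2, 3, 5}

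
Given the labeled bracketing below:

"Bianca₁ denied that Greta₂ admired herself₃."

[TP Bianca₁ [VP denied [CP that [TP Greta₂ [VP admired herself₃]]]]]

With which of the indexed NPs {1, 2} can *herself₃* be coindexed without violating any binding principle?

{2}

*herself* is an anaphor, so Principle A applies: it must be bound in its binding domain.
Binding domain of *herself₃*: the embedded TP, whose subject is Greta₂.
*Bianca₁* c-commands the anaphor but is outside its binding domain → cannot satisfy Principle A.
*Greta₂* c-commands the anaphor within its binding domain → licit binder.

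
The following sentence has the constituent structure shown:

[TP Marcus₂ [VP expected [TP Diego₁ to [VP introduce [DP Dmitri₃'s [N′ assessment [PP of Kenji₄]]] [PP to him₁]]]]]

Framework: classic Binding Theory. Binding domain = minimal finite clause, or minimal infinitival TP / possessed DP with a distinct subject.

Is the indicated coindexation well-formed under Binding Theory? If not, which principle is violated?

The two coindexed NPs are *Diego₁* and *him₁*.
*him₁* is a pronoun. Its binding domain is the embedded TP, whose subject is Diego₁.
*Diego₁* c-commands it within that domain and carries the same index.
The pronoun is locally bound → Principle B violation.

Principle B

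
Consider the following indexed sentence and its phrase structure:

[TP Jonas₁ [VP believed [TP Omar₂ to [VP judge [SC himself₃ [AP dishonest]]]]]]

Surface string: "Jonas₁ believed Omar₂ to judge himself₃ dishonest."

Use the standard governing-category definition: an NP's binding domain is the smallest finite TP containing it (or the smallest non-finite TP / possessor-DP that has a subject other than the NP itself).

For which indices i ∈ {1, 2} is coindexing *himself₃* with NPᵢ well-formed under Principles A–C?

*himself* is an anaphor, so Principle A applies: it must be bound in its binding domain.
Binding domain of *himself₃*: the embedded TP, whose subject is Omar₂.
*Jonas₁* c-commands the anaphor but is outside its binding domain → cannot satisfy Principle A.
*Omar₂* c-commands the anaphor within its binding domain → licit binder.

{2}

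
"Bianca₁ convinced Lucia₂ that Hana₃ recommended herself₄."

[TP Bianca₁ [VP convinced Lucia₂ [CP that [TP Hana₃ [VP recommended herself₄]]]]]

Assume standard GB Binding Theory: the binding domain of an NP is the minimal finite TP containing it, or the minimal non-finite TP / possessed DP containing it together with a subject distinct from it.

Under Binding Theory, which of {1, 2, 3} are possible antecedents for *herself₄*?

*herself* is an anaphor, so Principle A applies: it must be bound in its binding domain.
Binding domain of *herself₄*: the embedded TP, whose subject is Hana₃.
*Bianca₁* c-commands the anaphor but is outside its binding domain → cannot satisfy Principle A.
*Lucia₂* c-commands the anaphor but is outside its binding domain → cannot satisfy Principle A.
*Hana₃* c-commands the anaphor within its binding domain → licit binder.

{3}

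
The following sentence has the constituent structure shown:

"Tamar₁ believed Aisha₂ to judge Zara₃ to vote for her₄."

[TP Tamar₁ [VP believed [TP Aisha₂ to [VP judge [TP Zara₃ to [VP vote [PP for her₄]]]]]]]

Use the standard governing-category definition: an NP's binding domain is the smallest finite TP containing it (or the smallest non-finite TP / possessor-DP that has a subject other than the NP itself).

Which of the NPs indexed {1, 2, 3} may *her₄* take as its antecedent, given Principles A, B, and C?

*her* is a pronoun, so Principle B applies: it must be free in its binding domain.
Binding domain of *her₄*: the embedded TP, whose subject is Zara₃.
*Tamar₁* c-commands the pronoun but from outside its binding domain, and is not c-commanded by it → coindexation permitted.
*Aisha₂* c-commands the pronoun but from outside its binding domain, and is not c-commanded by it → coindexation permitted.
*Zara₃* c-commands the pronoun within its binding domain → coindexation would violate Principle B.

{1, 2}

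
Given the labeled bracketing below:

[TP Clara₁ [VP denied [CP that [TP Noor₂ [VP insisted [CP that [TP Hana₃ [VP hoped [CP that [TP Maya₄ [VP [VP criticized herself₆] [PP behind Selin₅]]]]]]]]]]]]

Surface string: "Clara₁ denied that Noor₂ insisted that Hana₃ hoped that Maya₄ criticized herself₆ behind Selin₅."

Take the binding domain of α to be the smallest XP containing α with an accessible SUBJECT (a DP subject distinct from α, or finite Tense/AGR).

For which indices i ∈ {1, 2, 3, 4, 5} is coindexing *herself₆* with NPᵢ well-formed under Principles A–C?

{4}

*herself* is an anaphor, so Principle A applies: it must be bound in its binding domain.
Binding domain of *herself₆*: the embedded TP, whose subject is Maya₄.
*Clara₁* c-commands the anaphor but is outside its binding domain → cannot satisfy Principle A.
*Noor₂* c-commands the anaphor but is outside its binding domain → cannot satisfy Principle A.
*Hana₃* c-commands the anaphor but is outside its binding domain → cannot satisfy Principle A.
*Maya₄* c-commands the anaphor within its binding domain → licit binder.
*Selin₅* does not c-command the anaphor → cannot bind it.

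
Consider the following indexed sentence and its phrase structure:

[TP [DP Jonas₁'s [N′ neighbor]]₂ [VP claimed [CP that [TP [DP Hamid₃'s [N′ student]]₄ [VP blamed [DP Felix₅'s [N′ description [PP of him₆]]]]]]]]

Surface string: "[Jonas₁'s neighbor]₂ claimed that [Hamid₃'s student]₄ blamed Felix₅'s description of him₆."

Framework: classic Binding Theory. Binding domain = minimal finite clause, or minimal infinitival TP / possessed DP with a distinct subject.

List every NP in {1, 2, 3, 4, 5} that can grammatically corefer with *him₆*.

*him* is a pronoun, so Principle B applies: it must be free in its binding domain.
Binding domain of *him₆*: the possessed DP, whose subject is Felix₅.
*Jonas₁* and the pronoun do not c-command one another → neither Principle B nor Principle C is at stake; coindexation permitted.
*[Jonas₁'s neighbor]₂* c-commands the pronoun but from outside its binding domain, and is not c-commanded by it → coindexation permitted.
*Hamid₃* and the pronoun do not c-command one another → neither Principle B nor Principle C is at stake; coindexation permitted.
*[Hamid₃'s student]₄* c-commands the pronoun but from outside its binding domain, and is not c-commanded by it → coindexation permitted.
*Felix₅* c-commands the pronoun within its binding domain → coindexation would violate Principle B.

{1, 2, 3, 4}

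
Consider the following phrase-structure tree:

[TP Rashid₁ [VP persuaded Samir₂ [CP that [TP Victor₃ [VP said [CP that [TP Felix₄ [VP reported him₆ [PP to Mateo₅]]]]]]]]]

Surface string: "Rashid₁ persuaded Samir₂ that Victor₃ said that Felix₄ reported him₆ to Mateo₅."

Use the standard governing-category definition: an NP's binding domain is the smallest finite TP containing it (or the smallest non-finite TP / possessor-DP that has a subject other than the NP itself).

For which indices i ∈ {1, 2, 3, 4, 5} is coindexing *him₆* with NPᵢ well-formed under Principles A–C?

*him* is a pronoun, so Principle B applies: it must be free in its binding domain.
Binding domain of *him₆*: the embedded TP, whose subject is Felix₄.
*Rashid₁* c-commands the pronoun but from outside its binding domain, and is not c-commanded by it → coindexation permitted.
*Samir₂* c-commands the pronoun but from outside its binding domain, and is not c-commanded by it → coindexation permitted.
*Victor₃* c-commands the pronoun but from outside its binding domain, and is not c-commanded by it → coindexation permitted.
*Felix₄* c-commands the pronoun within its binding domain → coindexation would violate Principle B.
*Mateo₅*: the pronoun c-commands this R-expression → coindexation would violate Principle C on *Mateo₅*.

{1, 2, 3}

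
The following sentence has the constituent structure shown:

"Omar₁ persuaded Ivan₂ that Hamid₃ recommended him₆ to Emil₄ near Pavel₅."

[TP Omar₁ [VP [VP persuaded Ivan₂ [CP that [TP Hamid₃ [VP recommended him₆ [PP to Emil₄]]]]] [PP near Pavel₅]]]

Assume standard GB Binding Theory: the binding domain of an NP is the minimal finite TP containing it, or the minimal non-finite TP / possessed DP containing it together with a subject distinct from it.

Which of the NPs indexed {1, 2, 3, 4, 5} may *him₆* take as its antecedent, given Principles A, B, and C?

{1, 2, 5}

*him* is a pronoun, so Principle B applies: it must be free in its binding domain.
Binding domain of *him₆*: the embedded TP, whose subject is Hamid₃.
*Omar₁* c-commands the pronoun but from outside its binding domain, and is not c-commanded by it → coindexation permitted.
*Ivan₂* c-commands the pronoun but from outside its binding domain, and is not c-commanded by it → coindexation permitted.
*Hamid₃* c-commands the pronoun within its binding domain → coindexation would violate Principle B.
*Emil₄*: the pronoun c-commands this R-expression → coindexation would violate Principle C on *Emil₄*.
*Pavel₅* and the pronoun do not c-command one another → neither Principle B nor Principle C is at stake; coindexation permitted.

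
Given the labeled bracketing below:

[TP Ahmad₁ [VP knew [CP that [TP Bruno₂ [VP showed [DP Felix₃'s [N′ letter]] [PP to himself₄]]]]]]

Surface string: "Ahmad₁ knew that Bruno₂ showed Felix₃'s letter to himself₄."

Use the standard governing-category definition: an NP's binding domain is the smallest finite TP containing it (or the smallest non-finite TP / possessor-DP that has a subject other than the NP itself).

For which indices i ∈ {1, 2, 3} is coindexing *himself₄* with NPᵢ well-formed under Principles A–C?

*himself* is an anaphor, so Principle A applies: it must be bound in its binding domain.
Binding domain of *himself₄*: the embedded TP, whose subject is Bruno₂.
*Ahmad₁* c-commands the anaphor but is outside its binding domain → cannot satisfy Principle A.
*Bruno₂* c-commands the anaphor within its binding domain → licit binder.
*Felix₃* does not c-command the anaphor → cannot bind it.

{2}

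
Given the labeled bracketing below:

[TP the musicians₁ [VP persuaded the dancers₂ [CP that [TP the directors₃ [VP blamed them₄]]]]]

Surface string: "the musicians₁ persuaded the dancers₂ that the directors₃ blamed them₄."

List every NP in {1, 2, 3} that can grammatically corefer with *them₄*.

*them* is a pronoun, so Principle B applies: it must be free in its binding domain.
Binding domain of *them₄*: the embedded TP, whose subject is the directors₃.
*the musicians₁* c-commands the pronoun but from outside its binding domain, and is not c-commanded by it → coindexation permitted.
*the dancers₂* c-commands the pronoun but from outside its binding domain, and is not c-commanded by it → coindexation permitted.
*the directors₃* c-commands the pronoun within its binding domain → coindexation would violate Principle B.

{1, 2}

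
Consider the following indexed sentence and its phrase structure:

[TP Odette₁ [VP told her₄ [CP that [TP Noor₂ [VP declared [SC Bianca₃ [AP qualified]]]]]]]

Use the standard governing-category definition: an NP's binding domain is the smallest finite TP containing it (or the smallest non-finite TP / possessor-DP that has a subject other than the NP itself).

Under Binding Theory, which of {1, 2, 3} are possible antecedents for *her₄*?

none

*her* is a pronoun, so Principle B applies: it must be free in its binding domain.
Binding domain of *her₄*: the matrix TP, whose subject is Odette₁.
*Odette₁* c-commands the pronoun within its binding domain → coindexation would violate Principle B.
*Noor₂*: the pronoun c-commands this R-expression → coindexation would violate Principle C on *Noor₂*.
*Bianca₃*: the pronoun c-commands this R-expression → coindexation would violate Principle C on *Bianca₃*.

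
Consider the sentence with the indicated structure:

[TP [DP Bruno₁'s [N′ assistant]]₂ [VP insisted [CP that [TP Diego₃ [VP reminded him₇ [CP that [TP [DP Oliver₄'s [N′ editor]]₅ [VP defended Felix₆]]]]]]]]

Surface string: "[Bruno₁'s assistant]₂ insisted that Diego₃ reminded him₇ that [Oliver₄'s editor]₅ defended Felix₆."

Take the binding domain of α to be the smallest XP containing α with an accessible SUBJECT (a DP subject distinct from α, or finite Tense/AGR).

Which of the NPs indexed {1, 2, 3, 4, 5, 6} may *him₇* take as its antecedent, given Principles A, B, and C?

*him* is a pronoun, so Principle B applies: it must be free in its binding domain.
Binding domain of *him₇*: the embedded TP, whose subject is Diego₃.
*Bruno₁* and the pronoun do not c-command one another → neither Principle B nor Principle C is at stake; coindexation permitted.
*[Bruno₁'s assistant]₂* c-commands the pronoun but from outside its binding domain, and is not c-commanded by it → coindexation permitted.
*Diego₃* c-commands the pronoun within its binding domain → coindexation would violate Principle B.
*Oliver₄*: the pronoun c-commands this R-expression → coindexation would violate Principle C on *Oliver₄*.
*[Oliver₄'s editor]₅*: the pronoun c-commands this R-expression → coindexation would violate Principle C on *[Oliver₄'s editor]₅*.
*Felix₆*: the pronoun c-commands this R-expression → coindexation would violate Principle C on *Felix₆*.

{1, 2}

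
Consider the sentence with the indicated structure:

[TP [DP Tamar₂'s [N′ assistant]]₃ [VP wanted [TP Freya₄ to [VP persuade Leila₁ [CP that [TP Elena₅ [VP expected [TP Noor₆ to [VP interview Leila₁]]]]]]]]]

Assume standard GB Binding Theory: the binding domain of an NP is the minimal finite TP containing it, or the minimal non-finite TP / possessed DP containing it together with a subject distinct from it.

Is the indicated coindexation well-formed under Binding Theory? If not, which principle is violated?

Principle C

The two coindexed NPs are *Leila₁* (the lower occurrence) and *Leila₁* (the higher occurrence).
*Leila₁* (the lower occurrence) is an R-expression. Principle C requires it to be free everywhere.
*Leila₁* (the higher occurrence) c-commands it and carries the same index.
The R-expression is bound → Principle C violation.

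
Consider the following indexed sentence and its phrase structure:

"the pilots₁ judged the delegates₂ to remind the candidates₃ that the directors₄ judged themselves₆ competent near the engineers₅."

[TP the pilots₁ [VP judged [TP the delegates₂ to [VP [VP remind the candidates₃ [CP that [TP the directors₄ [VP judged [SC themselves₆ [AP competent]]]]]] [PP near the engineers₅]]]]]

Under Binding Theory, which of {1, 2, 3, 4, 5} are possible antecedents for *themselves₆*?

{4}

*themselves* is an anaphor, so Principle A applies: it must be bound in its binding domain.
Binding domain of *themselves₆*: the embedded TP, whose subject is the directors₄.
*the pilots₁* c-commands the anaphor but is outside its binding domain → cannot satisfy Principle A.
*the delegates₂* c-commands the anaphor but is outside its binding domain → cannot satisfy Principle A.
*the candidates₃* c-commands the anaphor but is outside its binding domain → cannot satisfy Principle A.
*the directors₄* c-commands the anaphor within its binding domain → licit binder.
*the engineers₅* does not c-command the anaphor → cannot bind it.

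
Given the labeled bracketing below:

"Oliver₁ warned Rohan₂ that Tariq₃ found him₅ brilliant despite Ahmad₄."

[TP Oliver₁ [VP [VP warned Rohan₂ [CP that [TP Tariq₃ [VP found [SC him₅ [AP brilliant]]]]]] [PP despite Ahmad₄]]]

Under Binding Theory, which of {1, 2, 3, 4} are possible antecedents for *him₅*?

*him* is a pronoun, so Principle B applies: it must be free in its binding domain.
Binding domain of *him₅*: the embedded TP, whose subject is Tariq₃.
*Oliver₁* c-commands the pronoun but from outside its binding domain, and is not c-commanded by it → coindexation permitted.
*Rohan₂* c-commands the pronoun but from outside its binding domain, and is not c-commanded by it → coindexation permitted.
*Tariq₃* c-commands the pronoun within its binding domain → coindexation would violate Principle B.
*Ahmad₄* and the pronoun do not c-command one another → neither Principle B nor Principle C is at stake; coindexation permitted.

{1, 2, 4}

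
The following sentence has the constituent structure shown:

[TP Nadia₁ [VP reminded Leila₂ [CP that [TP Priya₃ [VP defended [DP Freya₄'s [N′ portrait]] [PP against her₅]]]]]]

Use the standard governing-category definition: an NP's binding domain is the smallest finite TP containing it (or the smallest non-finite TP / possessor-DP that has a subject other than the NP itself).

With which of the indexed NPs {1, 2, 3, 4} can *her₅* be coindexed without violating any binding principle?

{1, 2, 4}

*her* is a pronoun, so Principle B applies: it must be free in its binding domain.
Binding domain of *her₅*: the embedded TP, whose subject is Priya₃.
*Nadia₁* c-commands the pronoun but from outside its binding domain, and is not c-commanded by it → coindexation permitted.
*Leila₂* c-commands the pronoun but from outside its binding domain, and is not c-commanded by it → coindexation permitted.
*Priya₃* c-commands the pronoun within its binding domain → coindexation would violate Principle B.
*Freya₄* and the pronoun do not c-command one another → neither Principle B nor Principle C is at stake; coindexation permitted.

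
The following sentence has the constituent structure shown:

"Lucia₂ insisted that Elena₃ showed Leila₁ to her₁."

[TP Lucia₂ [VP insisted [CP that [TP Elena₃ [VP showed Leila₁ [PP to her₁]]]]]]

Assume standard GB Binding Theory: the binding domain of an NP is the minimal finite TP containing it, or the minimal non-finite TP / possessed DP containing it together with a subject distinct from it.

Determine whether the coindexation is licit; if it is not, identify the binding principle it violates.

The two coindexed NPs are *Leila₁* and *her₁*.
*her₁* is a pronoun. Its binding domain is the embedded TP, whose subject is Elena₃.
*Leila₁* c-commands it within that domain and carries the same index.
The pronoun is locally bound → Principle B violation.

Principle B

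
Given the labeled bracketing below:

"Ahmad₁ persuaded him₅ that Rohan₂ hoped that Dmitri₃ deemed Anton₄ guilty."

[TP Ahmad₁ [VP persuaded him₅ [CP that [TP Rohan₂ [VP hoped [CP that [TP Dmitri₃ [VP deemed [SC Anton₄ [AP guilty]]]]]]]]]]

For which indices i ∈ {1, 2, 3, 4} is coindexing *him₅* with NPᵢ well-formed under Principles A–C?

*him* is a pronoun, so Principle B applies: it must be free in its binding domain.
Binding domain of *him₅*: the matrix TP, whose subject is Ahmad₁.
*Ahmad₁* c-commands the pronoun within its binding domain → coindexation would violate Principle B.
*Rohan₂*: the pronoun c-commands this R-expression → coindexation would violate Principle C on *Rohan₂*.
*Dmitri₃*: the pronoun c-commands this R-expression → coindexation would violate Principle C on *Dmitri₃*.
*Anton₄*: the pronoun c-commands this R-expression → coindexation would violate Principle C on *Anton₄*.

none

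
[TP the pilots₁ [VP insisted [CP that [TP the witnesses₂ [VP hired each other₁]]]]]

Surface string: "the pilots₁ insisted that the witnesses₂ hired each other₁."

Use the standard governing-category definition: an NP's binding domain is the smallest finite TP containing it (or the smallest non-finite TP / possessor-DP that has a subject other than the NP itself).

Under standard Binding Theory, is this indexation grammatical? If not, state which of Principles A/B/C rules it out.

Principle A

The two coindexed NPs are *the pilots₁* and *each other₁*.
*each other₁* is an anaphor. Principle A requires it to be bound within its binding domain — the embedded TP, whose subject is the witnesses₂.
Within that domain it is c-commanded by *the witnesses₂*, which does not share its index.
*the pilots₁* does c-command the anaphor, but from outside its binding domain.
The anaphor is unbound in its domain → Principle A violation.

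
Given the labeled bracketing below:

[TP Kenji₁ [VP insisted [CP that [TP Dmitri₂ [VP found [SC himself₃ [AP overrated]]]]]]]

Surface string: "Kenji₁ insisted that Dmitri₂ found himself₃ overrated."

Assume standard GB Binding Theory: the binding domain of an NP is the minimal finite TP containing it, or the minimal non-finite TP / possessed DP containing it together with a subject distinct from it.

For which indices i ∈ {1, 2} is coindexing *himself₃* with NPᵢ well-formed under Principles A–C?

*himself* is an anaphor, so Principle A applies: it must be bound in its binding domain.
Binding domain of *himself₃*: the embedded TP, whose subject is Dmitri₂.
*Kenji₁* c-commands the anaphor but is outside its binding domain → cannot satisfy Principle A.
*Dmitri₂* c-commands the anaphor within its binding domain → licit binder.

{2}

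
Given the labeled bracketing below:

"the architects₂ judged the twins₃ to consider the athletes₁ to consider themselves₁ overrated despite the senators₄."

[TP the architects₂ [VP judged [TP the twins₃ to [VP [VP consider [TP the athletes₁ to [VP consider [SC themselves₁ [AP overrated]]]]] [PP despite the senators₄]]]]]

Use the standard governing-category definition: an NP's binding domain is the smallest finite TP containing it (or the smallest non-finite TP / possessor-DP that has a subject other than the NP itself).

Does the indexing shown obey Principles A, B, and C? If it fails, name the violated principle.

The two coindexed NPs are *the athletes₁* and *themselves₁*.
*themselves₁* is an anaphor; its binding domain is the embedded TP, whose subject is the athletes₁. *the athletes₁* c-commands it within that domain and shares its index, so Principle A is satisfied.
*the athletes₁* is an R-expression; *themselves₁* does not c-command it, and no other NP shares its index, so Principle C is satisfied.
All principles are respected.

grammatical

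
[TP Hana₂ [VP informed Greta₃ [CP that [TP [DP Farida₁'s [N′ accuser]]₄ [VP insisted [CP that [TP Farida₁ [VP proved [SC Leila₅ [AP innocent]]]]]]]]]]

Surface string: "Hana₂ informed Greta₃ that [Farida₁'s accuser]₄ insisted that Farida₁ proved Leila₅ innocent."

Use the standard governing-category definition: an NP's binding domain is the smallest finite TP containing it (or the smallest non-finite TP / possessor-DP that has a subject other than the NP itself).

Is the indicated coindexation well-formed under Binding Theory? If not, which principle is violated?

The two coindexed NPs are *Farida₁* and *Farida₁*.
*Farida₁* is an R-expression; no coindexed NP c-commands it, so Principle C holds.
*Farida₁* is an R-expression; *Farida₁* does not c-command it, and no other NP shares its index, so Principle C is satisfied.
All principles are respected.

grammatical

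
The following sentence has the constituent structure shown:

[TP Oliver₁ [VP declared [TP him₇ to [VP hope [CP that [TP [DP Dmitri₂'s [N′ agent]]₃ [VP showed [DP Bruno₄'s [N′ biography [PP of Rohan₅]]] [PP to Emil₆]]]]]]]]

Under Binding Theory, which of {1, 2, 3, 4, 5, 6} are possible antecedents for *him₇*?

*him* is a pronoun, so Principle B applies: it must be free in its binding domain.
Binding domain of *him₇*: the matrix TP, whose subject is Oliver₁.
*Oliver₁* c-commands the pronoun within its binding domain → coindexation would violate Principle B.
*Dmitri₂*: the pronoun c-commands this R-expression → coindexation would violate Principle C on *Dmitri₂*.
*[Dmitri₂'s agent]₃*: the pronoun c-commands this R-expression → coindexation would violate Principle C on *[Dmitri₂'s agent]₃*.
*Bruno₄*: the pronoun c-commands this R-expression → coindexation would violate Principle C on *Bruno₄*.
*Rohan₅*: the pronoun c-commands this R-expression → coindexation would violate Principle C on *Rohan₅*.
*Emil₆*: the pronoun c-commands this R-expression → coindexation would violate Principle C on *Emil₆*.

none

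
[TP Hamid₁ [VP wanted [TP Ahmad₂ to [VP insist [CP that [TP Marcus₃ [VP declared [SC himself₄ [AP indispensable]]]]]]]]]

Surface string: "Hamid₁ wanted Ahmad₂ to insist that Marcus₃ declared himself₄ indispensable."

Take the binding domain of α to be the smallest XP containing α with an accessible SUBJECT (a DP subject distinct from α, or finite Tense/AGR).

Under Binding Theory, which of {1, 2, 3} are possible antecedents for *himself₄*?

*himself* is an anaphor, so Principle A applies: it must be bound in its binding domain.
Binding domain of *himself₄*: the embedded TP, whose subject is Marcus₃.
*Hamid₁* c-commands the anaphor but is outside its binding domain → cannot satisfy Principle A.
*Ahmad₂* c-commands the anaphor but is outside its binding domain → cannot satisfy Principle A.
*Marcus₃* c-commands the anaphor within its binding domain → licit binder.

{3}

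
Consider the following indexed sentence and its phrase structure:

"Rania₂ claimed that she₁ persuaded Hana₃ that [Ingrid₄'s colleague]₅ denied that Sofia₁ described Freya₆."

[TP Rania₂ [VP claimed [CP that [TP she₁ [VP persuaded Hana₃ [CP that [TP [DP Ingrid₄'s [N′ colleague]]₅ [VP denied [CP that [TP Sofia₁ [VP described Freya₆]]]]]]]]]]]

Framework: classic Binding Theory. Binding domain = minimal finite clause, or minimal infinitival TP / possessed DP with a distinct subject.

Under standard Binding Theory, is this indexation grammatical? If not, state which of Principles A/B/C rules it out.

The two coindexed NPs are *she₁* and *Sofia₁*.
*Sofia₁* is an R-expression. Principle C requires it to be free everywhere.
*she₁* c-commands it and carries the same index.
The R-expression is bound → Principle C violation.

Principle C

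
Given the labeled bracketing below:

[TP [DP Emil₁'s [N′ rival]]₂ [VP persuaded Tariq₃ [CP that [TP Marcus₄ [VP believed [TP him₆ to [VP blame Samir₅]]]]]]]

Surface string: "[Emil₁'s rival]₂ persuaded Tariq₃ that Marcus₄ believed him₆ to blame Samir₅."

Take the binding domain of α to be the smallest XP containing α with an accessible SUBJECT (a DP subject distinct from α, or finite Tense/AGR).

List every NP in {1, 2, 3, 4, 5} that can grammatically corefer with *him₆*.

{1, 2, 3}

*him* is a pronoun, so Principle B applies: it must be free in its binding domain.
Binding domain of *him₆*: the embedded TP, whose subject is Marcus₄.
*Emil₁* and the pronoun do not c-command one another → neither Principle B nor Principle C is at stake; coindexation permitted.
*[Emil₁'s rival]₂* c-commands the pronoun but from outside its binding domain, and is not c-commanded by it → coindexation permitted.
*Tariq₃* c-commands the pronoun but from outside its binding domain, and is not c-commanded by it → coindexation permitted.
*Marcus₄* c-commands the pronoun within its binding domain → coindexation would violate Principle B.
*Samir₅*: the pronoun c-commands this R-expression → coindexation would violate Principle C on *Samir₅*.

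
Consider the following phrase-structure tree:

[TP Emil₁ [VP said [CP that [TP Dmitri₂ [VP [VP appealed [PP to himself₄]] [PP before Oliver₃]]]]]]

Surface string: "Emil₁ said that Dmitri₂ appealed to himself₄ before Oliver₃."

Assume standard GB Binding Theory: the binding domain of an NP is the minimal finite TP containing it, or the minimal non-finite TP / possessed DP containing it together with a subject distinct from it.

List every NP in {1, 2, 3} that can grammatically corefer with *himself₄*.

{2}

*himself* is an anaphor, so Principle A applies: it must be bound in its binding domain.
Binding domain of *himself₄*: the embedded TP, whose subject is Dmitri₂.
*Emil₁* c-commands the anaphor but is outside its binding domain → cannot satisfy Principle A.
*Dmitri₂* c-commands the anaphor within its binding domain → licit binder.
*Oliver₃* does not c-command the anaphor → cannot bind it.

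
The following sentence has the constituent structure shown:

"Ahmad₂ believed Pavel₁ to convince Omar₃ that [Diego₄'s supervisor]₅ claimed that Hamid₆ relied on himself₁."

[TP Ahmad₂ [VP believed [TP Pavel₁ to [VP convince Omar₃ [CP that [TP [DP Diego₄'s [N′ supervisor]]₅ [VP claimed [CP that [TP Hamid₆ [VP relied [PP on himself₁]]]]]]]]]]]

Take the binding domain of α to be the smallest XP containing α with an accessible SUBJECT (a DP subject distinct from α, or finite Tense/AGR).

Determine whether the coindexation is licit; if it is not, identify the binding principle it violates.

The two coindexed NPs are *Pavel₁* and *himself₁*.
*himself₁* is an anaphor. Principle A requires it to be bound within its binding domain — the embedded TP, whose subject is Hamid₆.
Within that domain it is c-commanded by *Hamid₆*, which does not share its index.
*Pavel₁* does c-command the anaphor, but from outside its binding domain.
The anaphor is unbound in its domain → Principle A violation.

Principle A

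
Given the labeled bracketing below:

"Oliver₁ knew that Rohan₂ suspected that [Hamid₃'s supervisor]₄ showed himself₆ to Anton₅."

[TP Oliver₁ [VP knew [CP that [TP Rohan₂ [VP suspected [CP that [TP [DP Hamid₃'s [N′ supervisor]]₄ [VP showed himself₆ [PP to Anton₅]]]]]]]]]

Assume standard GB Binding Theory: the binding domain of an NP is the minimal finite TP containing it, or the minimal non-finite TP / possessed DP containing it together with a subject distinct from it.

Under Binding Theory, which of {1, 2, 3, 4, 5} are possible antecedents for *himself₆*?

{4}

*himself* is an anaphor, so Principle A applies: it must be bound in its binding domain.
Binding domain of *himself₆*: the embedded TP, whose subject is [Hamid₃'s supervisor]₄.
*Oliver₁* c-commands the anaphor but is outside its binding domain → cannot satisfy Principle A.
*Rohan₂* c-commands the anaphor but is outside its binding domain → cannot satisfy Principle A.
*Hamid₃* does not c-command the anaphor → cannot bind it.
*[Hamid₃'s supervisor]₄* c-commands the anaphor within its binding domain → licit binder.
*Anton₅* does not c-command the anaphor → cannot bind it.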